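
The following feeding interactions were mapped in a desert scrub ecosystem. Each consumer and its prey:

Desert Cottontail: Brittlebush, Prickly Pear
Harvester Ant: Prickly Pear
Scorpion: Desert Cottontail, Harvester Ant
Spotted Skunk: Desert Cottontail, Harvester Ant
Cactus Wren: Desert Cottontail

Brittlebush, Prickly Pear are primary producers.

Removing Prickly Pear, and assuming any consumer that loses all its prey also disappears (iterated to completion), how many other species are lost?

1

Remove Prickly Pear.
Round 1: Harvester Ant (all prey gone) → extinct.
No further losses. Total secondary extinctions: 1.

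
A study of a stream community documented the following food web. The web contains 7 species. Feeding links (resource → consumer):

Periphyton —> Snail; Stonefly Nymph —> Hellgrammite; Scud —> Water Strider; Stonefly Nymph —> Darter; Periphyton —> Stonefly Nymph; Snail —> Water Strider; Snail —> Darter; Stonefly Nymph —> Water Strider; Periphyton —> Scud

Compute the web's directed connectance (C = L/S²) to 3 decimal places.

The web has S = 7 species and L = 9 feeding links.
C = L / S² = 9 / 49 = 0.1837 ≈ 0.184.

C = 0.184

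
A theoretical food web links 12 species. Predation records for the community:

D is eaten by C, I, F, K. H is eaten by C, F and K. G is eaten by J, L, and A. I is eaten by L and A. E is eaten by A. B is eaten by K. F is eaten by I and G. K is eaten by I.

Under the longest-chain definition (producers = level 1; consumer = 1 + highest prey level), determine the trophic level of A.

Trophic level 4

D is a producer → level 1.
K eats D (level 1); other prey at levels: H 1, B 1 → level 2.
I eats K (level 2); other prey at levels: D 1, F 2 → level 3.
A eats I (level 3); other prey at levels: E 1, G 3 → level 4.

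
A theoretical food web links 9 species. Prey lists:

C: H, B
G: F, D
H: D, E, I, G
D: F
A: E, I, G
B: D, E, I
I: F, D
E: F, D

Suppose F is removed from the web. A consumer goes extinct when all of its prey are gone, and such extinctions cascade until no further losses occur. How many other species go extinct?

8

Remove F.
Round 1: D (all prey gone) → extinct.
Round 2: E (all prey gone), I (all prey gone), G (all prey gone) → extinct.
Round 3: A (all prey gone), H (all prey gone), B (all prey gone) → extinct.
Round 4: C (all prey gone) → extinct.
No further losses. Total secondary extinctions: 8.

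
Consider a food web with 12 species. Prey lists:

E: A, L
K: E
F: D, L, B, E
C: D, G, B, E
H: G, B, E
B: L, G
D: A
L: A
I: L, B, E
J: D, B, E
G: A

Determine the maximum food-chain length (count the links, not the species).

3 links

One longest chain: A → L → B → H.
It has 4 species and 3 links.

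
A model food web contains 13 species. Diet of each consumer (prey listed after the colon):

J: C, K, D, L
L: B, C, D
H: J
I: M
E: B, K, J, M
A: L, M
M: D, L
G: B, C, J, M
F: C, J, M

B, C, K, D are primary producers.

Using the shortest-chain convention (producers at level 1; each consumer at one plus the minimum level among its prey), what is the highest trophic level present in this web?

3

Producers (level 1): B, C, K, D.
Following each consumer down to its lowest-level prey: B → L → A (levels 1 through 3).
All prey of A (L 2, M 2) are at level 2 or above, so A is at level 1 + 2 = 3.
Every consumer has at least one prey at level 2 or below, so none exceeds level 3.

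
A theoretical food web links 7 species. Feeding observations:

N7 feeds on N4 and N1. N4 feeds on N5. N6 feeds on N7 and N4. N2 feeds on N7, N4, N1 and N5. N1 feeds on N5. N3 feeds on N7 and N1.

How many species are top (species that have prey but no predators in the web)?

Top species (has prey, but nothing eats it): N3, N6, N2.
Count: 3.

3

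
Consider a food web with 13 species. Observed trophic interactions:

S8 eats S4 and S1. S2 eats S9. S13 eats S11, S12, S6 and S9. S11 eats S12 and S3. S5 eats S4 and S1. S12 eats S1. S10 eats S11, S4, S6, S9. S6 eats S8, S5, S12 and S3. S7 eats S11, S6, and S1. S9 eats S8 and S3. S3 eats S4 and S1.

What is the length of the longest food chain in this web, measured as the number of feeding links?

One longest chain: S4 → S8 → S9 → S2.
It has 4 species and 3 links.

3 links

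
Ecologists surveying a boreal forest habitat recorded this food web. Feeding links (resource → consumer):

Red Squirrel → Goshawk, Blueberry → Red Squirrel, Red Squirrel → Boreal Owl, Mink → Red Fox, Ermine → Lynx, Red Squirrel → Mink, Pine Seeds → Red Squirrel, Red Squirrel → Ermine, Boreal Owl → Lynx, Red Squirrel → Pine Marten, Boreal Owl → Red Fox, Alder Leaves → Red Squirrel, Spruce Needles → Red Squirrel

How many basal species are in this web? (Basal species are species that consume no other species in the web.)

Basal species (no prey listed): Alder Leaves, Blueberry, Pine Seeds, Spruce Needles.
Count: 4.

4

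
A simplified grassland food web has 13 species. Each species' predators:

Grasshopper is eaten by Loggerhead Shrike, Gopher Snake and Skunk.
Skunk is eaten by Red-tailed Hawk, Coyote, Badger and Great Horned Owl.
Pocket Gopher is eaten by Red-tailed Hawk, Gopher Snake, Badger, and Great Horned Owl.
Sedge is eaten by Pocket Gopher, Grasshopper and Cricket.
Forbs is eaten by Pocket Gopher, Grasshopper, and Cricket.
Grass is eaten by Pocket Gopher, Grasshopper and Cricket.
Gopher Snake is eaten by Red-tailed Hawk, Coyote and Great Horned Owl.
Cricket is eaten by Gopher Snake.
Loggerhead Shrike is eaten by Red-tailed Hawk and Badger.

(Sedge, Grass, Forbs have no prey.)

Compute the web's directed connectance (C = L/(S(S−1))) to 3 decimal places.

C = 0.167

The web has S = 13 species and L = 26 feeding links.
C = L / (S(S−1)) = 26 / 156 = 0.1667 ≈ 0.167.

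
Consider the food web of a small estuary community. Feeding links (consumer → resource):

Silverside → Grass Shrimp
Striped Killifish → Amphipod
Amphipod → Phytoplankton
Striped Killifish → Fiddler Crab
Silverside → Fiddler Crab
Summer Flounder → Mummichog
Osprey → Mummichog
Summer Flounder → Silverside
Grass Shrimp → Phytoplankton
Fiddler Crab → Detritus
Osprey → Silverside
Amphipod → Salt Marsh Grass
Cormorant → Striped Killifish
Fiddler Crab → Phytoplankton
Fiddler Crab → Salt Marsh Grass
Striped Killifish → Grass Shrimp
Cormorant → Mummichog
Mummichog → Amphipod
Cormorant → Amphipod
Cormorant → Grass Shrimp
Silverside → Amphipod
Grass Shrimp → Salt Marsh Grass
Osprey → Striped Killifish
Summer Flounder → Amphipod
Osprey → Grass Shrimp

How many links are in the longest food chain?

3 links

One longest chain: Salt Marsh Grass → Amphipod → Mummichog → Summer Flounder.
It has 4 species and 3 links.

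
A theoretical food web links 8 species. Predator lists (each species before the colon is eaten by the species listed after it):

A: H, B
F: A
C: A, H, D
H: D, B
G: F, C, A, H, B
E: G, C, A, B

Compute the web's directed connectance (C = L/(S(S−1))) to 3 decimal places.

The web has S = 8 species and L = 17 feeding links.
C = L / (S(S−1)) = 17 / 56 = 0.3036 ≈ 0.304.

C = 0.304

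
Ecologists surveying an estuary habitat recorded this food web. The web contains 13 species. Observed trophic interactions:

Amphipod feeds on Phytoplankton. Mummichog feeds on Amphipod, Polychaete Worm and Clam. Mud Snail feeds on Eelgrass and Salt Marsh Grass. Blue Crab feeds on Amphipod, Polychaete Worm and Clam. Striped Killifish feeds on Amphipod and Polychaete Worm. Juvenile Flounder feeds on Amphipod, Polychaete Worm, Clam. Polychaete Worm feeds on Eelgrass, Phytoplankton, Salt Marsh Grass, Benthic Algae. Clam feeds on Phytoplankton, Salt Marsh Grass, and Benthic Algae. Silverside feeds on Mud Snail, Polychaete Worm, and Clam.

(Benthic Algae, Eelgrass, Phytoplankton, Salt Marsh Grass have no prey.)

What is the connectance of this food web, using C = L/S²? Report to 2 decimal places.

The web has S = 13 species and L = 24 feeding links.
C = L / S² = 24 / 169 = 0.1420 ≈ 0.14.

C = 0.14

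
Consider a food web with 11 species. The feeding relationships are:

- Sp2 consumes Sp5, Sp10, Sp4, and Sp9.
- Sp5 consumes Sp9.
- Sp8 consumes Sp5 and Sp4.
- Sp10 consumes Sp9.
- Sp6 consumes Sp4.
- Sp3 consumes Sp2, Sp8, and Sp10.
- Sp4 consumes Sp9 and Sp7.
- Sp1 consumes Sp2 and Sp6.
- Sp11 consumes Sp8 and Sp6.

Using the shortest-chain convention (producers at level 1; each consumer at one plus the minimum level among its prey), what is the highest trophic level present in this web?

Producers (level 1): Sp9, Sp7.
Following each consumer down to its lowest-level prey: Sp9 → Sp4 → Sp8 → Sp11 (levels 1 through 4).
All prey of Sp11 (Sp8 3, Sp6 3) are at level 3 or above, so Sp11 is at level 1 + 3 = 4.
Every consumer has at least one prey at level 3 or below, so none exceeds level 4.

4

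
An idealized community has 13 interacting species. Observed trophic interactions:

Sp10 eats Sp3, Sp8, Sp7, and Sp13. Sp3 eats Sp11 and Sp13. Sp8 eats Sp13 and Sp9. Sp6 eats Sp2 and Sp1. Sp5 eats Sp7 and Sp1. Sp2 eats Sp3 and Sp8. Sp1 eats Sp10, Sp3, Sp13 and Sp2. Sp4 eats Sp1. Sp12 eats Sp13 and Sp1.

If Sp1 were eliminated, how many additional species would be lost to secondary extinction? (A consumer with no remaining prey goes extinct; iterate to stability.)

1

Remove Sp1.
Round 1: Sp4 (all prey gone) → extinct.
No further losses. Total secondary extinctions: 1.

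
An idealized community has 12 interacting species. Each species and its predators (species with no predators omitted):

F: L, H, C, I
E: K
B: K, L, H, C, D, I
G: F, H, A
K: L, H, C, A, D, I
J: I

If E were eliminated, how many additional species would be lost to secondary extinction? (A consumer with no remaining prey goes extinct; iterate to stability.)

0

Remove E.
Every predator of it retains at least one other prey: K still has B.
No consumer loses all prey, so no secondary extinctions occur.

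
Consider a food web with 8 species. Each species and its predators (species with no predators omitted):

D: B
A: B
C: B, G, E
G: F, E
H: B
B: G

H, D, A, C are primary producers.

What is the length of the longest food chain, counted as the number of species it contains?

4 species

One longest chain: H → B → G → F.
It has 4 species and 3 links.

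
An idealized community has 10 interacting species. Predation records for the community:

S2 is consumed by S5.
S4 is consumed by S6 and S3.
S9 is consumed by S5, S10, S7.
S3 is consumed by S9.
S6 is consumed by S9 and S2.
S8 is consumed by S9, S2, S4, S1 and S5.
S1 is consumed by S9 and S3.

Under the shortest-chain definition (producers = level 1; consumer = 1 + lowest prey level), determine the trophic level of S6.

S8 is a producer → level 1.
S4 eats S8 → level 2.
S6 eats S4 → level 3.
No prey of S6 is below level 2, so 3 is the minimum.

Trophic level 3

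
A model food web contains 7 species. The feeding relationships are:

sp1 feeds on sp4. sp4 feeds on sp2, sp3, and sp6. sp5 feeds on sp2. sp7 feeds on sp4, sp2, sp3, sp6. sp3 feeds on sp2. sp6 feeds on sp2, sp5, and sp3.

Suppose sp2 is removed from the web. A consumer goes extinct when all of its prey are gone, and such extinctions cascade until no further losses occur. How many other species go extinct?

6

Remove sp2.
Round 1: sp3 (all prey gone), sp5 (all prey gone) → extinct.
Round 2: sp6 (all prey gone) → extinct.
Round 3: sp4 (all prey gone) → extinct.
Round 4: sp7 (all prey gone), sp1 (all prey gone) → extinct.
No further losses. Total secondary extinctions: 6.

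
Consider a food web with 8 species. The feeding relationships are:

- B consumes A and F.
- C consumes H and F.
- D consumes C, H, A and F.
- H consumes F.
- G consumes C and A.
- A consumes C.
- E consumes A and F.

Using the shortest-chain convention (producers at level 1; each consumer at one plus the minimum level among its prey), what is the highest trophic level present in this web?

3

Producers (level 1): F.
Following each consumer down to its lowest-level prey: F → C → A (levels 1 through 3).
All prey of A (C 2) are at level 2 or above, so A is at level 1 + 2 = 3.
Every consumer has at least one prey at level 2 or below, so none exceeds level 3.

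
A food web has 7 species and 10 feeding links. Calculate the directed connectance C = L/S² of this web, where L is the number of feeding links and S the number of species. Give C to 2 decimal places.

The web has S = 7 species and L = 10 feeding links.
C = L / S² = 10 / 49 = 0.2041 ≈ 0.20.

C = 0.20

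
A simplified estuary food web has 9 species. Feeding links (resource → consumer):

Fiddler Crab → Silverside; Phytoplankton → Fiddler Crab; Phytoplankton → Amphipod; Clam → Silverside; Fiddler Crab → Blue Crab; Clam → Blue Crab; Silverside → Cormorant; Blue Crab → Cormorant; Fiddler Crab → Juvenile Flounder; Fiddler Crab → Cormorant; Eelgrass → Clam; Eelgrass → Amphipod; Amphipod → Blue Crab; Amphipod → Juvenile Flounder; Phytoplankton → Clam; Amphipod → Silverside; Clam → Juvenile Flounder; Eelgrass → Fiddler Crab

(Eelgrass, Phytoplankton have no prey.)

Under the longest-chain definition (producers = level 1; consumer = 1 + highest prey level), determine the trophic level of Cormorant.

Trophic level 4

Eelgrass is a producer → level 1.
Fiddler Crab eats Eelgrass (level 1); other prey at levels: Phytoplankton 1 → level 2.
Blue Crab eats Fiddler Crab (level 2); other prey at levels: Amphipod 2, Clam 2 → level 3.
Cormorant eats Blue Crab (level 3); other prey at levels: Fiddler Crab 2, Silverside 3 → level 4.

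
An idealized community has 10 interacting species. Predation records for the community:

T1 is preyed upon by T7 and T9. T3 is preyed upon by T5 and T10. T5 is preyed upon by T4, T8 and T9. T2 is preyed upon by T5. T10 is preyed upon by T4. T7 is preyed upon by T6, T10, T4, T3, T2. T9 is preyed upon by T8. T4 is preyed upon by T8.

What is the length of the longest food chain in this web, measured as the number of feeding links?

5 links

One longest chain: T1 → T7 → T2 → T5 → T9 → T8.
It has 6 species and 5 links.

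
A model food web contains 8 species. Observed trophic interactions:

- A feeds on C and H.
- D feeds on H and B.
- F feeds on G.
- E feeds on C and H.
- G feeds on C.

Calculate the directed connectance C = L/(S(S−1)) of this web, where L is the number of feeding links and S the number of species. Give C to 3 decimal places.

The web has S = 8 species and L = 8 feeding links.
C = L / (S(S−1)) = 8 / 56 = 0.1429 ≈ 0.143.

C = 0.143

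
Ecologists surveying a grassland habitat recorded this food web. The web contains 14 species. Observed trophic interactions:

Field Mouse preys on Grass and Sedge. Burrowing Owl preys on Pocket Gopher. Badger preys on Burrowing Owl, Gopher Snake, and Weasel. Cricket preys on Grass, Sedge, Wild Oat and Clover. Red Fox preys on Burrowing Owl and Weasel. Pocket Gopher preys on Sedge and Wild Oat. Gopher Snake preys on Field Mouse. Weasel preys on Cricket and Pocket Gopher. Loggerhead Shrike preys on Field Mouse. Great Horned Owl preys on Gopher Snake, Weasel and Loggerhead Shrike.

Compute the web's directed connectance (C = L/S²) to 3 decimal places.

The web has S = 14 species and L = 21 feeding links.
C = L / S² = 21 / 196 = 0.1071 ≈ 0.107.

C = 0.107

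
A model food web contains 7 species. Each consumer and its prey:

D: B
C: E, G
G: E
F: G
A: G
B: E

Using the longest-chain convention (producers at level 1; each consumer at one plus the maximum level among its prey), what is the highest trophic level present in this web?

3

Producers (level 1): E.
E → G → C gives C level 3.
No species has a prey at level 3, so no species reaches level 4.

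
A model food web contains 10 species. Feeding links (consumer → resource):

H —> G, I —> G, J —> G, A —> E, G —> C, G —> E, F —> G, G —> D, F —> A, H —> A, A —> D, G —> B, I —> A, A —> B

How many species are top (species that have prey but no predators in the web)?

4

Top species (has prey, but nothing eats it): H, I, J, F.
Count: 4.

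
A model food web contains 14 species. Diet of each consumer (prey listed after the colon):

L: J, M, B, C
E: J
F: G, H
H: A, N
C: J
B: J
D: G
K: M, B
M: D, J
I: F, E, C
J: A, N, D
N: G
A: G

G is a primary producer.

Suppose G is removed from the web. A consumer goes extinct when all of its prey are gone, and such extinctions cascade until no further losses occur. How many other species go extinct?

13

Remove G.
Round 1: A (all prey gone), N (all prey gone), D (all prey gone) → extinct.
Round 2: H (all prey gone), J (all prey gone) → extinct.
Round 3: F (all prey gone), M (all prey gone), E (all prey gone), B (all prey gone), C (all prey gone) → extinct.
Round 4: K (all prey gone), I (all prey gone), L (all prey gone) → extinct.
No further losses. Total secondary extinctions: 13.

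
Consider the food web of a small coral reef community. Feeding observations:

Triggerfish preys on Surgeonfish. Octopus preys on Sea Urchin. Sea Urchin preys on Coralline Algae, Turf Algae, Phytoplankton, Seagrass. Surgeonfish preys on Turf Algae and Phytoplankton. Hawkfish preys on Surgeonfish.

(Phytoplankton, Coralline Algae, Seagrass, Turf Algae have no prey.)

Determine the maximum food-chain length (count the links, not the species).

One longest chain: Phytoplankton → Surgeonfish → Triggerfish.
It has 3 species and 2 links.

2 links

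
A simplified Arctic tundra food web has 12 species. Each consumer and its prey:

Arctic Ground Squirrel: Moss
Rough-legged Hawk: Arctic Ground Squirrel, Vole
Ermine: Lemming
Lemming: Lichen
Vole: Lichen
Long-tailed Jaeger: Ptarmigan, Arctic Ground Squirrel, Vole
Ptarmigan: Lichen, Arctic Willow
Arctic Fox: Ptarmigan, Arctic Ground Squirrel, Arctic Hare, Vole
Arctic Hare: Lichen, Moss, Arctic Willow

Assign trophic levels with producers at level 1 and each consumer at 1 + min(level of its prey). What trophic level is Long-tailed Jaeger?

Lichen is a producer → level 1.
Ptarmigan eats Lichen → level 2.
Long-tailed Jaeger eats Ptarmigan → level 3.
No prey of Long-tailed Jaeger is below level 2, so 3 is the minimum.

Trophic level 3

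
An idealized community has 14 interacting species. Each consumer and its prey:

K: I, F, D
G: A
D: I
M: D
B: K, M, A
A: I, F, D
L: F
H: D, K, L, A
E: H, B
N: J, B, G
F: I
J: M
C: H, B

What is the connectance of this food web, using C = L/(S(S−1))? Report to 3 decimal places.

C = 0.143

The web has S = 14 species and L = 26 feeding links.
C = L / (S(S−1)) = 26 / 182 = 0.1429 ≈ 0.143.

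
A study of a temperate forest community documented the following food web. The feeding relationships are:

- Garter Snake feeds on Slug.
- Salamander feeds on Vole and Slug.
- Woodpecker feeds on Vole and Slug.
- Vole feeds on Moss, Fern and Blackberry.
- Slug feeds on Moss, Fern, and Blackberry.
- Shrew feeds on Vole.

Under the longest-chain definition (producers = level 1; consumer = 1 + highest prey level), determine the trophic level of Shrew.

Blackberry is a producer → level 1.
Vole eats Blackberry (level 1); other prey at levels: Moss 1, Fern 1 → level 2.
Shrew eats Vole → level 3.

Trophic level 3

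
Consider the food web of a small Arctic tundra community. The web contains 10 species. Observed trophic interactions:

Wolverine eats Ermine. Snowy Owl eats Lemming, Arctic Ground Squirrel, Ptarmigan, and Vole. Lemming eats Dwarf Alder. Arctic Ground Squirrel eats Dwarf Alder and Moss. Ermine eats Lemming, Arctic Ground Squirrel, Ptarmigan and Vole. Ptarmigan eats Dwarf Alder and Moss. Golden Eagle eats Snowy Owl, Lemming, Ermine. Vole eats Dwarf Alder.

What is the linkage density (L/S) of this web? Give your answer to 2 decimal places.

L/S = 1.80

There are L = 18 links among S = 10 species.
L/S = 18/10 = 1.8000 ≈ 1.80.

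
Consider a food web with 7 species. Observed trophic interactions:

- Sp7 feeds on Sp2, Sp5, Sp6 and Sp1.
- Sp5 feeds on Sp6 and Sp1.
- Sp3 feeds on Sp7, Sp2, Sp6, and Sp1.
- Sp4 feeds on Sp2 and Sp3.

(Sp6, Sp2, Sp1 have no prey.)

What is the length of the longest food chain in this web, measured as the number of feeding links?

One longest chain: Sp6 → Sp5 → Sp7 → Sp3 → Sp4.
It has 5 species and 4 links.

4 links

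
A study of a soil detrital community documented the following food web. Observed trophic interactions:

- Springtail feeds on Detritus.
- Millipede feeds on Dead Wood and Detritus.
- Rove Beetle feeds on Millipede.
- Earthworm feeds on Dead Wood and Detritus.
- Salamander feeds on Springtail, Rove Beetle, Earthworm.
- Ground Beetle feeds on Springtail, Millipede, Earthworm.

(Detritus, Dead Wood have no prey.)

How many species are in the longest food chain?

4 species

One longest chain: Detritus → Millipede → Rove Beetle → Salamander.
It has 4 species and 3 links.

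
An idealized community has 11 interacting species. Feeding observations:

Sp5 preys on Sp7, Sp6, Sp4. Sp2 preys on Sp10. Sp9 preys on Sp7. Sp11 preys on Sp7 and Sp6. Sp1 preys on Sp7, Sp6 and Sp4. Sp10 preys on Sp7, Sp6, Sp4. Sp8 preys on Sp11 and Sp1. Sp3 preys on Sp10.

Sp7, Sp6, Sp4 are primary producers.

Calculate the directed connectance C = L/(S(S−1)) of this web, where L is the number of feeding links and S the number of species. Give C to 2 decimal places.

The web has S = 11 species and L = 16 feeding links.
C = L / (S(S−1)) = 16 / 110 = 0.1455 ≈ 0.15.

C = 0.15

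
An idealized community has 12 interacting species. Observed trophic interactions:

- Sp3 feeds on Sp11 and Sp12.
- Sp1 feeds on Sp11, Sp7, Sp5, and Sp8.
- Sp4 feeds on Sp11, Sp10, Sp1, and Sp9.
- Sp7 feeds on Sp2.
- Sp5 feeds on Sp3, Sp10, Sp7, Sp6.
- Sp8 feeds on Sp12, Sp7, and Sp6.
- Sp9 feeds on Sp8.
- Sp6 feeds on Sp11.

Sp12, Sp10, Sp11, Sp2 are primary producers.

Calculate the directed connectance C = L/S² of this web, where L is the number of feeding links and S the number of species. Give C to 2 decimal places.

C = 0.14

The web has S = 12 species and L = 20 feeding links.
C = L / S² = 20 / 144 = 0.1389 ≈ 0.14.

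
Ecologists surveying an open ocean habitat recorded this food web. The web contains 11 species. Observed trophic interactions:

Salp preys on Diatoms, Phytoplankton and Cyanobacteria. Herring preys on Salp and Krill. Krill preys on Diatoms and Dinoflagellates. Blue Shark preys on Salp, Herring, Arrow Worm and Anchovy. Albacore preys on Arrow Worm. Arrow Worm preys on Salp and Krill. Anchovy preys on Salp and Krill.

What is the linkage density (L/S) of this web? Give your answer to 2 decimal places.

There are L = 16 links among S = 11 species.
L/S = 16/11 = 1.4545 ≈ 1.45.

L/S = 1.45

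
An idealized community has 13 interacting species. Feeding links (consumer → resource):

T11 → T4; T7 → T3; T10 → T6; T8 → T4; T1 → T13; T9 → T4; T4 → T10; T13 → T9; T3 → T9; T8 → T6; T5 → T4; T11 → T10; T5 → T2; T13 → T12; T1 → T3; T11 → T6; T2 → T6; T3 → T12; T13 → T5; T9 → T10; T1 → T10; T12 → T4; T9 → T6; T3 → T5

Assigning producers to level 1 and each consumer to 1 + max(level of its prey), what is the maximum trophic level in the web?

Producers (level 1): T6.
T6 → T10 → T4 → T12 → T3 → T7 gives T7 level 6.
No species has a prey at level 6, so no species reaches level 7.

6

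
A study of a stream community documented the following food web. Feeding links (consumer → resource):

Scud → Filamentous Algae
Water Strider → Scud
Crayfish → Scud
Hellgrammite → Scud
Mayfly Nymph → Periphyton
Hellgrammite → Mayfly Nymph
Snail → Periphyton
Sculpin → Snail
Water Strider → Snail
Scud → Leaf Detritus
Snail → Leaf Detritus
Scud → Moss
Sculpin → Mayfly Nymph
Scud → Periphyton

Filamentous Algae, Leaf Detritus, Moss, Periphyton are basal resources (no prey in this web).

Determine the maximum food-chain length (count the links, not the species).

2 links

One longest chain: Leaf Detritus → Snail → Water Strider.
It has 3 species and 2 links.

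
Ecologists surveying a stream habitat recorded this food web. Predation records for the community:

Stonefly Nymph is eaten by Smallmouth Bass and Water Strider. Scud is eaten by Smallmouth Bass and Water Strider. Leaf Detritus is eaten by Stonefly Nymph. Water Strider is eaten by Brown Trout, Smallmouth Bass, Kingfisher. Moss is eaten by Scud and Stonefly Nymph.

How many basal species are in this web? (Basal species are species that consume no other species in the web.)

2

Basal species (no prey listed): Moss, Leaf Detritus.
Count: 2.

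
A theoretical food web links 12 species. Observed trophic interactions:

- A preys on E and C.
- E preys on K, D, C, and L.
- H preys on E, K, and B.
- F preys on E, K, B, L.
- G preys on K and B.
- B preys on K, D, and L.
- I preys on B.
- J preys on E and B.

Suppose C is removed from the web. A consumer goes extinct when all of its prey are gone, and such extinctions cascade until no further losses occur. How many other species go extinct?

Remove C.
Every predator of it retains at least one other prey: E still has K, D, L; A still has E.
No consumer loses all prey, so no secondary extinctions occur.

0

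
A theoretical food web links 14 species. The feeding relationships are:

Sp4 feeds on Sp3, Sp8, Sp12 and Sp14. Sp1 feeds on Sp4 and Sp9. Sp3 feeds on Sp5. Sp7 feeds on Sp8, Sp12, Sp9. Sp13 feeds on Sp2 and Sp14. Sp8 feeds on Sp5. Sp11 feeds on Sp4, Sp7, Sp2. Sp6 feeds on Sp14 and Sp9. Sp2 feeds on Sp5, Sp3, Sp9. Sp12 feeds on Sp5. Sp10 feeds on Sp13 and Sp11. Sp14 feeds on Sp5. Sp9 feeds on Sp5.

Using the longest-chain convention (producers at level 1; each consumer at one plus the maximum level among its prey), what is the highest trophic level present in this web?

5

Producers (level 1): Sp5.
Sp5 → Sp3 → Sp2 → Sp13 → Sp10 gives Sp10 level 5.
No species has a prey at level 5, so no species reaches level 6.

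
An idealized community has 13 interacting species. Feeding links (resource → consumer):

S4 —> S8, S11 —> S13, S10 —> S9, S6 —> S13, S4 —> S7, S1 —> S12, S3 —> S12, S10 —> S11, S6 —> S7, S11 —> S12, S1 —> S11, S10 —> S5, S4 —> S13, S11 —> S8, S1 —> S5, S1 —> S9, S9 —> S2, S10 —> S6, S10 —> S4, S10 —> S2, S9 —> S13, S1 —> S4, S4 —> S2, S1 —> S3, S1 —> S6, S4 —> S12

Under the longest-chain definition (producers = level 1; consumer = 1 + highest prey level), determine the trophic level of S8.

S10 is a producer → level 1.
S11 eats S10 (level 1); other prey at levels: S1 1 → level 2.
S8 eats S11 (level 2); other prey at levels: S4 2 → level 3.

Trophic level 3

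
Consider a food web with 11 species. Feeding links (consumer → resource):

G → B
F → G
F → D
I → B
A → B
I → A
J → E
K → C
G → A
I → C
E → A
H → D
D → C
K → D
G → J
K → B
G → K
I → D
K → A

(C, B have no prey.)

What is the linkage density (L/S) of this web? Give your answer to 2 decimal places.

There are L = 19 links among S = 11 species.
L/S = 19/11 = 1.7273 ≈ 1.73.

L/S = 1.73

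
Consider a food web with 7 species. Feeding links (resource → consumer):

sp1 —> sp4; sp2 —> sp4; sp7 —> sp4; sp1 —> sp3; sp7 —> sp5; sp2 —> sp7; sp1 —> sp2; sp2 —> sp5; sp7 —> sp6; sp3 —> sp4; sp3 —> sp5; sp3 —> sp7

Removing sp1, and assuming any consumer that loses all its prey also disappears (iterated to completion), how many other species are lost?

6

Remove sp1.
Round 1: sp2 (all prey gone), sp3 (all prey gone) → extinct.
Round 2: sp7 (all prey gone) → extinct.
Round 3: sp6 (all prey gone), sp5 (all prey gone), sp4 (all prey gone) → extinct.
No further losses. Total secondary extinctions: 6.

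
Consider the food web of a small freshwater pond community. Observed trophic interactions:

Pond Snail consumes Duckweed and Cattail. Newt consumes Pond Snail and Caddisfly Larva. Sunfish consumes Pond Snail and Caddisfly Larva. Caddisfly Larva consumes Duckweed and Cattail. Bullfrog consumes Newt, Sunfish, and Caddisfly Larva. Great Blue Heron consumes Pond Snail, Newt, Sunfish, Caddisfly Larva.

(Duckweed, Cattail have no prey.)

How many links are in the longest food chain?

One longest chain: Duckweed → Pond Snail → Newt → Great Blue Heron.
It has 4 species and 3 links.

3 links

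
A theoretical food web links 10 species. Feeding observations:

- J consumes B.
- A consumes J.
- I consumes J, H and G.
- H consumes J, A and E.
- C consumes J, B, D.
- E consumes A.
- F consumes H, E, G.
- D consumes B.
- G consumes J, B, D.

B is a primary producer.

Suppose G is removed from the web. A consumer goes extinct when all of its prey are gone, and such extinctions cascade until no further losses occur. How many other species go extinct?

0

Remove G.
Every predator of it retains at least one other prey: F still has E, H; I still has J, H.
No consumer loses all prey, so no secondary extinctions occur.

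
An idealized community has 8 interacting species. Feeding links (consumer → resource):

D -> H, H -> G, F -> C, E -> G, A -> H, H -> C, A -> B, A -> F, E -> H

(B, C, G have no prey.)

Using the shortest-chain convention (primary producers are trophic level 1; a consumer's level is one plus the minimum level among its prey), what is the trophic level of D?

C is a producer → level 1.
H eats C → level 2.
D eats H → level 3.
No prey of D is below level 2, so 3 is the minimum.

Trophic level 3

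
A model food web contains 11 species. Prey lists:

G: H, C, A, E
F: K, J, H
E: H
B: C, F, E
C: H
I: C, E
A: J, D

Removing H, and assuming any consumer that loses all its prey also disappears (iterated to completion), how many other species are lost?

3

Remove H.
Round 1: C (all prey gone), E (all prey gone) → extinct.
Round 2: I (all prey gone) → extinct.
No further losses. Total secondary extinctions: 3.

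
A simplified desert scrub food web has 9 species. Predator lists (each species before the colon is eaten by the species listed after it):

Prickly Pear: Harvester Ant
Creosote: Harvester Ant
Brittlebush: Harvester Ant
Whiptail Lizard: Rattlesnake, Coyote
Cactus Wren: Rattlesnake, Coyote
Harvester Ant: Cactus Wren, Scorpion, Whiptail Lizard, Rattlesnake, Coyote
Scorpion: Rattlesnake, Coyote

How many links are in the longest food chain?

3 links

One longest chain: Brittlebush → Harvester Ant → Cactus Wren → Rattlesnake.
It has 4 species and 3 links.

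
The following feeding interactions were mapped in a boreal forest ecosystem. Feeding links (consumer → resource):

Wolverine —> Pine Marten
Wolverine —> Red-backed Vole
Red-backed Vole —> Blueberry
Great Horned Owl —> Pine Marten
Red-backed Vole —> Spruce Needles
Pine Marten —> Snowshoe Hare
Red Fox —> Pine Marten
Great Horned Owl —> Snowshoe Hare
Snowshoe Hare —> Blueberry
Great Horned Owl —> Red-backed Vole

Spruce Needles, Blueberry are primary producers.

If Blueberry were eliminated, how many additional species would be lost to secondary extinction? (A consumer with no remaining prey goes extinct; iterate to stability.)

Remove Blueberry.
Round 1: Snowshoe Hare (all prey gone) → extinct.
Round 2: Pine Marten (all prey gone) → extinct.
Round 3: Red Fox (all prey gone) → extinct.
No further losses. Total secondary extinctions: 3.

3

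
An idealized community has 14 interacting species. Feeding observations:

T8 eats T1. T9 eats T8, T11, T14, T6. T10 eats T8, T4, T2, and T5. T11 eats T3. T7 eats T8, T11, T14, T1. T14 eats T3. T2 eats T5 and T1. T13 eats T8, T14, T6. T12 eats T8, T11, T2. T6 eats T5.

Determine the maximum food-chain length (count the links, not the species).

One longest chain: T1 → T8 → T9.
It has 3 species and 2 links.

2 links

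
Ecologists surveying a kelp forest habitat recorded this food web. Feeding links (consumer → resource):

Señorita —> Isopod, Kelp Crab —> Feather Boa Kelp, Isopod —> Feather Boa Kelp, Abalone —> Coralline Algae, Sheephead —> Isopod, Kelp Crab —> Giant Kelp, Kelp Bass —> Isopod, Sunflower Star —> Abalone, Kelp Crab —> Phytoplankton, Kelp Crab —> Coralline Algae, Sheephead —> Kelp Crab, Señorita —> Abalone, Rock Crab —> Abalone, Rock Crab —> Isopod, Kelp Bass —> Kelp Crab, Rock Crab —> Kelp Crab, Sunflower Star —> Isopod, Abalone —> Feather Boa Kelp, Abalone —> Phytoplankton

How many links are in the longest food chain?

2 links

One longest chain: Feather Boa Kelp → Isopod → Sunflower Star.
It has 3 species and 2 links.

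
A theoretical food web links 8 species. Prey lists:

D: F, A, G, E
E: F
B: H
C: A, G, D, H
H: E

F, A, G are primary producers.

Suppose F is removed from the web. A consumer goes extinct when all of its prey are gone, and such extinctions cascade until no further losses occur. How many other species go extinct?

3

Remove F.
Round 1: E (all prey gone) → extinct.
Round 2: H (all prey gone) → extinct.
Round 3: B (all prey gone) → extinct.
No further losses. Total secondary extinctions: 3.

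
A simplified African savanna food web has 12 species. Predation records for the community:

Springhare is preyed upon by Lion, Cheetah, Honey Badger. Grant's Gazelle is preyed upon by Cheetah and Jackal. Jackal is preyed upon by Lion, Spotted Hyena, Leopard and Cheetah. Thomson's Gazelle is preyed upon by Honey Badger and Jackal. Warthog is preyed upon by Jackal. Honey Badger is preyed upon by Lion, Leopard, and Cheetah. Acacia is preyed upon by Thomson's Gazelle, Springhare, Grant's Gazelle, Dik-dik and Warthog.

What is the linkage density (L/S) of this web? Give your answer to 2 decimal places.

L/S = 1.67

There are L = 20 links among S = 12 species.
L/S = 20/12 = 1.6667 ≈ 1.67.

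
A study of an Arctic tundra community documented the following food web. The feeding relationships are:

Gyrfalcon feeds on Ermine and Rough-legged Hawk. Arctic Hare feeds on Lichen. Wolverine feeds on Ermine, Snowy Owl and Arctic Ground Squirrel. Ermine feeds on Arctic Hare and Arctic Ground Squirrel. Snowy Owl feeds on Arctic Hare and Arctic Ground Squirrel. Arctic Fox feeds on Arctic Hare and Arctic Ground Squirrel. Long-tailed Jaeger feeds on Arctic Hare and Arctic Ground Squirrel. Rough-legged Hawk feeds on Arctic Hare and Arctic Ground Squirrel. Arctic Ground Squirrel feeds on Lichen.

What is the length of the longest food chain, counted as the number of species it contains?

4 species

One longest chain: Lichen → Arctic Ground Squirrel → Ermine → Wolverine.
It has 4 species and 3 links.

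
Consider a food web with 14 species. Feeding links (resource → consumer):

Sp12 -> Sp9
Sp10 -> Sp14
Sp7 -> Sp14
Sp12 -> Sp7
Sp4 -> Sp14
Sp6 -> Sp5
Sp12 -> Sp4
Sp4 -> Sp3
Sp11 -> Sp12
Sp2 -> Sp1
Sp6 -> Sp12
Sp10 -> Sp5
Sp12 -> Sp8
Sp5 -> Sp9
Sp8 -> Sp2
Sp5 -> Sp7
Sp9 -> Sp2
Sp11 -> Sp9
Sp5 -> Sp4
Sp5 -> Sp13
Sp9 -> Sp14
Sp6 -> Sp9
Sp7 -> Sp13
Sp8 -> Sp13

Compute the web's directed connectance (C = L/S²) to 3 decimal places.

C = 0.122

The web has S = 14 species and L = 24 feeding links.
C = L / S² = 24 / 196 = 0.1224 ≈ 0.122.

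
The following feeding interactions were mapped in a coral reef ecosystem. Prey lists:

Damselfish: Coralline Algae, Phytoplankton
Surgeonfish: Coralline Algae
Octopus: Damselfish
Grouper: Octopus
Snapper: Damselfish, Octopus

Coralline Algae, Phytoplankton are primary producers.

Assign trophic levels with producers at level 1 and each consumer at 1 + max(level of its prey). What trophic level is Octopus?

Trophic level 3

Coralline Algae is a producer → level 1.
Damselfish eats Coralline Algae (level 1); other prey at levels: Phytoplankton 1 → level 2.
Octopus eats Damselfish → level 3.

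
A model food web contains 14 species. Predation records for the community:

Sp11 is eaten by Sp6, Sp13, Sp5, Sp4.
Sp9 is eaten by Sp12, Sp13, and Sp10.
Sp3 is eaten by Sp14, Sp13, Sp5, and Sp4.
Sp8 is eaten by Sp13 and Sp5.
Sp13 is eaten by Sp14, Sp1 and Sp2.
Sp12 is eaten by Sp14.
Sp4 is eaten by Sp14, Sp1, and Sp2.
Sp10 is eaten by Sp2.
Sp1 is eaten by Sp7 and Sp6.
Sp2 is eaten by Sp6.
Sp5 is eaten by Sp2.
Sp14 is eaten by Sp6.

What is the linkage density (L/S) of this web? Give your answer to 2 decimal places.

L/S = 1.86

There are L = 26 links among S = 14 species.
L/S = 26/14 = 1.8571 ≈ 1.86.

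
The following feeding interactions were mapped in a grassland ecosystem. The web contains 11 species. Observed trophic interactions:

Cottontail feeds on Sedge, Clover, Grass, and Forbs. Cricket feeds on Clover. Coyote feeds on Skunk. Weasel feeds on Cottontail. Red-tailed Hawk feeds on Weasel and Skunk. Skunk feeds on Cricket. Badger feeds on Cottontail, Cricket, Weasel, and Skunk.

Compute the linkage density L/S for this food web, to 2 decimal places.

L/S = 1.27

There are L = 14 links among S = 11 species.
L/S = 14/11 = 1.2727 ≈ 1.27.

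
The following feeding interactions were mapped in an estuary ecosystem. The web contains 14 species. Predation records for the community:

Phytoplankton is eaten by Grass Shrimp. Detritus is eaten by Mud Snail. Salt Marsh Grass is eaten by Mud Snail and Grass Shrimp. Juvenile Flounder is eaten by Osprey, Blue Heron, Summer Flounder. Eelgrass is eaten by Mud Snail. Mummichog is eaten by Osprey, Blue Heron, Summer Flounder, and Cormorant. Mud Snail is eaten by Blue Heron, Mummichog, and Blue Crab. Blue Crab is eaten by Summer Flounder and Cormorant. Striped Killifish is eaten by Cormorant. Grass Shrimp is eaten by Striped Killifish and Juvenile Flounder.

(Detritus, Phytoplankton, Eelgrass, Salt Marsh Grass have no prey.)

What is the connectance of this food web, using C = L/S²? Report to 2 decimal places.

The web has S = 14 species and L = 20 feeding links.
C = L / S² = 20 / 196 = 0.1020 ≈ 0.10.

C = 0.10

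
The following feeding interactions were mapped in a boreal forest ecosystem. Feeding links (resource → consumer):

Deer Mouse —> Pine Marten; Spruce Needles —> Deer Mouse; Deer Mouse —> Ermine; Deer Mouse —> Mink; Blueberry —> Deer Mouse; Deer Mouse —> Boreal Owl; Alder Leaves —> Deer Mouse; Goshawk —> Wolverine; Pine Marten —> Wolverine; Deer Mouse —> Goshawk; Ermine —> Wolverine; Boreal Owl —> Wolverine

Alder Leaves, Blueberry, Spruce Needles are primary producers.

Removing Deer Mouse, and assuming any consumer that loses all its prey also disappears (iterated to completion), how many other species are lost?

Remove Deer Mouse.
Round 1: Pine Marten (all prey gone), Goshawk (all prey gone), Mink (all prey gone), Ermine (all prey gone), Boreal Owl (all prey gone) → extinct.
Round 2: Wolverine (all prey gone) → extinct.
No further losses. Total secondary extinctions: 6.

6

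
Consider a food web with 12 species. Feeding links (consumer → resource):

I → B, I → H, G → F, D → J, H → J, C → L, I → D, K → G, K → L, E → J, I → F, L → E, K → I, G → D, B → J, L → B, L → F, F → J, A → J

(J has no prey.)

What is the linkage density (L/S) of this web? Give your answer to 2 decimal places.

There are L = 19 links among S = 12 species.
L/S = 19/12 = 1.5833 ≈ 1.58.

L/S = 1.58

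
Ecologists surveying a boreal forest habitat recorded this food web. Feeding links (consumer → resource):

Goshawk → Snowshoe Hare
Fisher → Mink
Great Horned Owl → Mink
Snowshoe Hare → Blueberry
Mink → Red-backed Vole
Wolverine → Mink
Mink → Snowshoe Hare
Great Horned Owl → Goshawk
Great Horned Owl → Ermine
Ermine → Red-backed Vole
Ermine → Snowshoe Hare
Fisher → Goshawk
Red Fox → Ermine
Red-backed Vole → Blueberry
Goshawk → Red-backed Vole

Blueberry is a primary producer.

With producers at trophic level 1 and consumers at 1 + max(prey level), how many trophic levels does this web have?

4

Producers (level 1): Blueberry.
Blueberry → Snowshoe Hare → Goshawk → Great Horned Owl gives Great Horned Owl level 4.
No species has a prey at level 4, so no species reaches level 5.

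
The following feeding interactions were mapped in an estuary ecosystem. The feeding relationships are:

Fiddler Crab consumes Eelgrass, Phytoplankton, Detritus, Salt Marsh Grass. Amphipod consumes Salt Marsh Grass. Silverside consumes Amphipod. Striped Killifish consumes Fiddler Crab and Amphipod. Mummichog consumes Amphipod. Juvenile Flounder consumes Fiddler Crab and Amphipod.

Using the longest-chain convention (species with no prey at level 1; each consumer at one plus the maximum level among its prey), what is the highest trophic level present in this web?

3

Basal resources (level 1): Eelgrass, Detritus, Phytoplankton, Salt Marsh Grass.
Salt Marsh Grass → Amphipod → Mummichog gives Mummichog level 3.
No species has a prey at level 3, so no species reaches level 4.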